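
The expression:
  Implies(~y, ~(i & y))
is always true.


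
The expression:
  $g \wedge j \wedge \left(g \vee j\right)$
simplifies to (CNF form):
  $g \wedge j$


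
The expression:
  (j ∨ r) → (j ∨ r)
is always true.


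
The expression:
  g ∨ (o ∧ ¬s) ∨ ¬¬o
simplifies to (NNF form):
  g ∨ o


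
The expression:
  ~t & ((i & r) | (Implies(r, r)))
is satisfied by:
  {t: False}


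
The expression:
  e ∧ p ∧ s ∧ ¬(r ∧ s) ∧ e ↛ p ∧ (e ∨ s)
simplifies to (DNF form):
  False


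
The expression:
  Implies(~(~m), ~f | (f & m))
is always true.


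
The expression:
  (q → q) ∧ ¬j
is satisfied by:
  {j: False}


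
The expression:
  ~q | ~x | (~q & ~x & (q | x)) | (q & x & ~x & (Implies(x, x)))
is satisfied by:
  {q: False, x: False}
  {x: True, q: False}
  {q: True, x: False}


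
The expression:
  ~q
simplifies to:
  ~q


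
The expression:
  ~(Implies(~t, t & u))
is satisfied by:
  {t: False}


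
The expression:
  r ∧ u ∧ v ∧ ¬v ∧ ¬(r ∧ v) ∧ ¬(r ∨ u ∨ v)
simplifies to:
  False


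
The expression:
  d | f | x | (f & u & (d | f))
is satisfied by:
  {x: True, d: True, f: True}
  {x: True, d: True, f: False}
  {x: True, f: True, d: False}
  {x: True, f: False, d: False}
  {d: True, f: True, x: False}
  {d: True, f: False, x: False}
  {f: True, d: False, x: False}


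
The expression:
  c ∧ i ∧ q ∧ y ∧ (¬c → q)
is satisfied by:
  {c: True, i: True, y: True, q: True}


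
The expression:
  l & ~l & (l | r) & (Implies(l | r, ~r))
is never true.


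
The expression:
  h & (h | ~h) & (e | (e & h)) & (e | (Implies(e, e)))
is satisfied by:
  {h: True, e: True}


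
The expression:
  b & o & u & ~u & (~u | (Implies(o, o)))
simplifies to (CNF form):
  False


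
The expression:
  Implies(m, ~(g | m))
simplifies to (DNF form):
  ~m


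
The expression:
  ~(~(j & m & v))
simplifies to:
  j & m & v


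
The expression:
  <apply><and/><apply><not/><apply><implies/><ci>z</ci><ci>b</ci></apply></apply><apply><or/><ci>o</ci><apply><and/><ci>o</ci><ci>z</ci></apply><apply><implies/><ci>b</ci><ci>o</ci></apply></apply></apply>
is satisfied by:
  {z: True, b: False}


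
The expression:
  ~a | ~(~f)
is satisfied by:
  {f: True, a: False}
  {a: False, f: False}
  {a: True, f: True}


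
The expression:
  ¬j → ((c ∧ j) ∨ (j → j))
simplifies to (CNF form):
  True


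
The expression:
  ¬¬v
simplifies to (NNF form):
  v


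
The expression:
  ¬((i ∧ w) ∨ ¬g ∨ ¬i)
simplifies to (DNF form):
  g ∧ i ∧ ¬w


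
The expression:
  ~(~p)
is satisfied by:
  {p: True}


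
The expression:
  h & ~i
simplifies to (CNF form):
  h & ~i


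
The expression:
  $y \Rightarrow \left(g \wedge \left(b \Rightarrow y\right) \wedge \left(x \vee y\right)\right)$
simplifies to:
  $g \vee \neg y$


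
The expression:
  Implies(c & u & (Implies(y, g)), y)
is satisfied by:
  {y: True, u: False, c: False}
  {u: False, c: False, y: False}
  {y: True, c: True, u: False}
  {c: True, u: False, y: False}
  {y: True, u: True, c: False}
  {u: True, y: False, c: False}
  {y: True, c: True, u: True}


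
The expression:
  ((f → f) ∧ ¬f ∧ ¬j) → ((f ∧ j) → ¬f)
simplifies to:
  True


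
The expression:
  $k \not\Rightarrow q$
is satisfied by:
  {k: True, q: False}


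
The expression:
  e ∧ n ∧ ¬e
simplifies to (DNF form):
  False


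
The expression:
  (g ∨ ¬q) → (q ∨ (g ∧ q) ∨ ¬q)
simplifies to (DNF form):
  True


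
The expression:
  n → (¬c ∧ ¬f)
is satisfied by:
  {c: False, n: False, f: False}
  {f: True, c: False, n: False}
  {c: True, f: False, n: False}
  {f: True, c: True, n: False}
  {n: True, f: False, c: False}


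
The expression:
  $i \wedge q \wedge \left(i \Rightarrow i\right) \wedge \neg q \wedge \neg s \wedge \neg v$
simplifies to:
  $\text{False}$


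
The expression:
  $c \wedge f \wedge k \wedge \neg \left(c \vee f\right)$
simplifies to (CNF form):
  $\text{False}$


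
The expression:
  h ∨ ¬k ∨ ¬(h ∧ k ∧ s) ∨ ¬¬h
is always true.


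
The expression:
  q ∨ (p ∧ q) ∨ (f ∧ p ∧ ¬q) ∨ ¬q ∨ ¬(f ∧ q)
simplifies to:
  True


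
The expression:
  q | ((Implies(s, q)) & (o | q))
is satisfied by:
  {q: True, o: True, s: False}
  {q: True, s: False, o: False}
  {q: True, o: True, s: True}
  {q: True, s: True, o: False}
  {o: True, s: False, q: False}


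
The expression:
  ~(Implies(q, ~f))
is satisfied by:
  {f: True, q: True}


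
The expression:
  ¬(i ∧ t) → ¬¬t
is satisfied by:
  {t: True}


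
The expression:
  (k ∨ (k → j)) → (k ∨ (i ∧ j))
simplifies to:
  k ∨ (i ∧ j)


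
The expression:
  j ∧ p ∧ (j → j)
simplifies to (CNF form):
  j ∧ p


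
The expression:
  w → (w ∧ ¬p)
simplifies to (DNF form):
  ¬p ∨ ¬w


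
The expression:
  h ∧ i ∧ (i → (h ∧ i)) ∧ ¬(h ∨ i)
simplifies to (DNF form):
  False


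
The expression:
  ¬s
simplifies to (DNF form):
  ¬s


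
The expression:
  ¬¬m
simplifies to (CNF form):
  m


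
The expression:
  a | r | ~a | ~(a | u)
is always true.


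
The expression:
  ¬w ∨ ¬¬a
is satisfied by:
  {a: True, w: False}
  {w: False, a: False}
  {w: True, a: True}


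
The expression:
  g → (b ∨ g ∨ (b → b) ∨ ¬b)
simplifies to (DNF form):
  True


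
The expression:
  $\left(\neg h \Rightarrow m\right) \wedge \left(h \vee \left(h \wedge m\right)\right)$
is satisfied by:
  {h: True}


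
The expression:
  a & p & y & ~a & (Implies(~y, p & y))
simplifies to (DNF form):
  False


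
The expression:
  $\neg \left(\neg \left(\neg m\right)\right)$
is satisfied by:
  {m: False}


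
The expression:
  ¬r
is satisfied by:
  {r: False}


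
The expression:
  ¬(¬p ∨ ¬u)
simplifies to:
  p ∧ u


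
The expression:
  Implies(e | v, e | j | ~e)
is always true.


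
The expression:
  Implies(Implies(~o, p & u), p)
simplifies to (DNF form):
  p | ~o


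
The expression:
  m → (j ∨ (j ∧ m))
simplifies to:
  j ∨ ¬m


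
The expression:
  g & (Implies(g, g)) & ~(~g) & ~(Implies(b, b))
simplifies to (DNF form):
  False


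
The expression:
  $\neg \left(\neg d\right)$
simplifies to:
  $d$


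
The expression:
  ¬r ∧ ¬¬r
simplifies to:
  False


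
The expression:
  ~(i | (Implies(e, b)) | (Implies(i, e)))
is never true.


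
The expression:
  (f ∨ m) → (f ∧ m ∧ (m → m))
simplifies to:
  (f ∧ m) ∨ (¬f ∧ ¬m)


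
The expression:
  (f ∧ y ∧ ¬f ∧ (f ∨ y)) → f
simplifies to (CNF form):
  True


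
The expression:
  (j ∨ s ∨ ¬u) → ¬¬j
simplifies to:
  j ∨ (u ∧ ¬s)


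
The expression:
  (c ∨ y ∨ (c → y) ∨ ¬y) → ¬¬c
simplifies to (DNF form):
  c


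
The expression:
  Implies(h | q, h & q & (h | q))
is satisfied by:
  {h: False, q: False}
  {q: True, h: True}


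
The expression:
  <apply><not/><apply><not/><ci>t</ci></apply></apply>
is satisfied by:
  {t: True}


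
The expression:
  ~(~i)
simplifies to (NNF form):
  i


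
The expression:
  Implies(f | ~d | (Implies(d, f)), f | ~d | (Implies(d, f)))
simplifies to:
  True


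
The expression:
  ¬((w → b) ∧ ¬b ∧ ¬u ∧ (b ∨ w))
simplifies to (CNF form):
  True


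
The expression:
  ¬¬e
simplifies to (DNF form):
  e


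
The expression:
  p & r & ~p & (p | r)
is never true.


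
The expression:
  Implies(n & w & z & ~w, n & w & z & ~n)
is always true.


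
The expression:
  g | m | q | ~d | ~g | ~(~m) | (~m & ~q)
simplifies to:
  True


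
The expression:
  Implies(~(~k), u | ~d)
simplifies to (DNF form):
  u | ~d | ~k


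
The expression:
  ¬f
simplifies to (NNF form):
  ¬f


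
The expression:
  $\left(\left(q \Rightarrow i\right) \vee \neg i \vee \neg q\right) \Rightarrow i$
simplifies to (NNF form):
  $i$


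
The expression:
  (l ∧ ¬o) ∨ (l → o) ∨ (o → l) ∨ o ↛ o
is always true.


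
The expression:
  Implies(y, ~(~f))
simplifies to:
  f | ~y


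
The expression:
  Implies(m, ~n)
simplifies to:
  ~m | ~n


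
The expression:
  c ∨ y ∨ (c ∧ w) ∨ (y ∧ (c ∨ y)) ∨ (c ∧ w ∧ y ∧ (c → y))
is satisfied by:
  {y: True, c: True}
  {y: True, c: False}
  {c: True, y: False}


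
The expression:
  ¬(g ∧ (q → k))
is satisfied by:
  {q: True, k: False, g: False}
  {k: False, g: False, q: False}
  {q: True, k: True, g: False}
  {k: True, q: False, g: False}
  {g: True, q: True, k: False}


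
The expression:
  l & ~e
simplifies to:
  l & ~e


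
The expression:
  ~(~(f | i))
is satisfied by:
  {i: True, f: True}
  {i: True, f: False}
  {f: True, i: False}


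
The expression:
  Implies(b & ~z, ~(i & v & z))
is always true.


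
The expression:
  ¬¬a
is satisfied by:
  {a: True}


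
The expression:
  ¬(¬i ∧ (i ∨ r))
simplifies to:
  i ∨ ¬r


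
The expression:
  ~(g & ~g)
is always true.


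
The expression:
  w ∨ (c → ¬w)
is always true.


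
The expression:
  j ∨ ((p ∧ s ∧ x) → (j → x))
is always true.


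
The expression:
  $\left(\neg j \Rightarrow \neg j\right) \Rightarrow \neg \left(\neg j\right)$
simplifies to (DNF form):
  $j$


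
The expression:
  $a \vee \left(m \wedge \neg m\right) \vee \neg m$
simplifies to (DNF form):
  $a \vee \neg m$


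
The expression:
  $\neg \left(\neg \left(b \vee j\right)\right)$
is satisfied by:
  {b: True, j: True}
  {b: True, j: False}
  {j: True, b: False}


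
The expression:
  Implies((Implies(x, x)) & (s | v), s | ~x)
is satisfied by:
  {s: True, v: False, x: False}
  {v: False, x: False, s: False}
  {s: True, x: True, v: False}
  {x: True, v: False, s: False}
  {s: True, v: True, x: False}
  {v: True, s: False, x: False}
  {s: True, x: True, v: True}


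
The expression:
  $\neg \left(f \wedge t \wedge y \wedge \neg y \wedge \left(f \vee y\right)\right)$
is always true.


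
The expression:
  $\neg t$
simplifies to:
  $\neg t$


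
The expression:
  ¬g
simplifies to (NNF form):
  ¬g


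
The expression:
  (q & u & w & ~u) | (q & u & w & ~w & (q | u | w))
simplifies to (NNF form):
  False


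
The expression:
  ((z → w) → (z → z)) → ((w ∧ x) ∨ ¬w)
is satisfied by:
  {x: True, w: False}
  {w: False, x: False}
  {w: True, x: True}


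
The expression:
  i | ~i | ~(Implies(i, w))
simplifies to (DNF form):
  True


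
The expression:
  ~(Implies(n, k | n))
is never true.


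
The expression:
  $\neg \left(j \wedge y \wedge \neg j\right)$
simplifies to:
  $\text{True}$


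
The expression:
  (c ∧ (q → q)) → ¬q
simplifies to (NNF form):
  ¬c ∨ ¬q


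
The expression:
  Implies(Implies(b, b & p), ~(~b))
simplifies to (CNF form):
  b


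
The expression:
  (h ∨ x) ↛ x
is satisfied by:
  {h: True, x: False}


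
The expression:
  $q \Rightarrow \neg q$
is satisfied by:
  {q: False}


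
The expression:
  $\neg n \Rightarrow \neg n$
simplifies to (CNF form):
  $\text{True}$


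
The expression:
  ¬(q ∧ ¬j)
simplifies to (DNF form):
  j ∨ ¬q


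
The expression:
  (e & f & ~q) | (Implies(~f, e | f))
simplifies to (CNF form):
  e | f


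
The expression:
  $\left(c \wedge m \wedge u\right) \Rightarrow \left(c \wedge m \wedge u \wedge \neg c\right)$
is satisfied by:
  {u: False, m: False, c: False}
  {c: True, u: False, m: False}
  {m: True, u: False, c: False}
  {c: True, m: True, u: False}
  {u: True, c: False, m: False}
  {c: True, u: True, m: False}
  {m: True, u: True, c: False}


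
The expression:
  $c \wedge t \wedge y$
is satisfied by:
  {t: True, c: True, y: True}


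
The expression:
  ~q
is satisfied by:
  {q: False}


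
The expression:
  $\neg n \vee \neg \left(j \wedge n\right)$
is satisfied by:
  {n: False, j: False}
  {j: True, n: False}
  {n: True, j: False}


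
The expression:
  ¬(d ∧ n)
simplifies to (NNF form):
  ¬d ∨ ¬n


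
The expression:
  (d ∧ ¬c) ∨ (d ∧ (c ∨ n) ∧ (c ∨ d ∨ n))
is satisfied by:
  {d: True}


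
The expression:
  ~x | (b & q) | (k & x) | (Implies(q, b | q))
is always true.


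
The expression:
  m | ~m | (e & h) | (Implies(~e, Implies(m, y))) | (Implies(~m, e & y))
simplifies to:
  True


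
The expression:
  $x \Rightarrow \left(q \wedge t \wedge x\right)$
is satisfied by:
  {q: True, t: True, x: False}
  {q: True, t: False, x: False}
  {t: True, q: False, x: False}
  {q: False, t: False, x: False}
  {x: True, q: True, t: True}


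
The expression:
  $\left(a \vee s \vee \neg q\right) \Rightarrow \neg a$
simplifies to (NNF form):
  $\neg a$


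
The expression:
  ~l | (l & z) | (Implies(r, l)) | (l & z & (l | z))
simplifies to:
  True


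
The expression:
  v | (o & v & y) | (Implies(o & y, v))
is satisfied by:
  {v: True, o: False, y: False}
  {o: False, y: False, v: False}
  {y: True, v: True, o: False}
  {y: True, o: False, v: False}
  {v: True, o: True, y: False}
  {o: True, v: False, y: False}
  {y: True, o: True, v: True}


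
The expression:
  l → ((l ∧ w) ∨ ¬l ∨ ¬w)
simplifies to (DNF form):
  True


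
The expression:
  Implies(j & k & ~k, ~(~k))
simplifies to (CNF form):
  True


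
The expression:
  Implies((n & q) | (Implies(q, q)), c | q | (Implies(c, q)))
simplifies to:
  True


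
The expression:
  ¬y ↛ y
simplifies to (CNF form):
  True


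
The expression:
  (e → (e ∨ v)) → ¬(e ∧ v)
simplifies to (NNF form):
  ¬e ∨ ¬v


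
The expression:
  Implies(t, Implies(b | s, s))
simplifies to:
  s | ~b | ~t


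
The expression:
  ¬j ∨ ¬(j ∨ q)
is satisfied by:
  {j: False}


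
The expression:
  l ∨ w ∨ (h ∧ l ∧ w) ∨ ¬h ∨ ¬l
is always true.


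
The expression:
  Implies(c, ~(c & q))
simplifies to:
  ~c | ~q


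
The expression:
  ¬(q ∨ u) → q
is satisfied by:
  {q: True, u: True}
  {q: True, u: False}
  {u: True, q: False}


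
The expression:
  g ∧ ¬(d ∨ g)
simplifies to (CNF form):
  False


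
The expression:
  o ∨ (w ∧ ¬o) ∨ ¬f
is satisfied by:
  {o: True, w: True, f: False}
  {o: True, w: False, f: False}
  {w: True, o: False, f: False}
  {o: False, w: False, f: False}
  {f: True, o: True, w: True}
  {f: True, o: True, w: False}
  {f: True, w: True, o: False}


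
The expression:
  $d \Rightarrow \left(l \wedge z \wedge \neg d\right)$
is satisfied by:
  {d: False}


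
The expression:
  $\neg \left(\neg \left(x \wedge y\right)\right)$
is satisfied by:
  {x: True, y: True}


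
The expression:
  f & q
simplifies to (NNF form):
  f & q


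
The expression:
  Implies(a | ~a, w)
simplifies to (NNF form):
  w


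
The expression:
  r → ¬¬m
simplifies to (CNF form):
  m ∨ ¬r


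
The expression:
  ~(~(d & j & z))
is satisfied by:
  {z: True, j: True, d: True}


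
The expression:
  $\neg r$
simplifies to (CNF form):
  $\neg r$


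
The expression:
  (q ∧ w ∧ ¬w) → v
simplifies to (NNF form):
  True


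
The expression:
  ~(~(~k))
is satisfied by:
  {k: False}


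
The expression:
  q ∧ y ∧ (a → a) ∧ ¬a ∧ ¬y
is never true.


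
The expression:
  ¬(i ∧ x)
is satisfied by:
  {x: False, i: False}
  {i: True, x: False}
  {x: True, i: False}


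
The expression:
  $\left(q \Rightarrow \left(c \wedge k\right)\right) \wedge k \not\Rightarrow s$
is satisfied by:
  {c: True, k: True, q: False, s: False}
  {k: True, c: False, q: False, s: False}
  {c: True, q: True, k: True, s: False}


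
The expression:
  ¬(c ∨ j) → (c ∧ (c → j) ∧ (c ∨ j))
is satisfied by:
  {c: True, j: True}
  {c: True, j: False}
  {j: True, c: False}


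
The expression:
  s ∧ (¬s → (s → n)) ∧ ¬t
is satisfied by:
  {s: True, t: False}


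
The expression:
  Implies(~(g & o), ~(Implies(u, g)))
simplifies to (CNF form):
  (g | u) & (o | u) & (g | ~g) & (o | ~g)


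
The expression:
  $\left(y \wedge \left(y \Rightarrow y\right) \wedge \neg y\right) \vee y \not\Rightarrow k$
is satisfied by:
  {y: True, k: False}


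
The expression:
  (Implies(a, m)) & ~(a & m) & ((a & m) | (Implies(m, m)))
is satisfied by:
  {a: False}


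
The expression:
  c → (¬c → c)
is always true.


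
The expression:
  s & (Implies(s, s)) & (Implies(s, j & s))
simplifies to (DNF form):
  j & s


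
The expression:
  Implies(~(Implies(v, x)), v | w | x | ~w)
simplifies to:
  True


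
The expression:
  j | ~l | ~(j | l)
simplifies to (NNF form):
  j | ~l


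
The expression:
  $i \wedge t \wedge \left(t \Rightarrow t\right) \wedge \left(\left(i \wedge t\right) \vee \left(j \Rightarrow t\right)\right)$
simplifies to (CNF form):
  $i \wedge t$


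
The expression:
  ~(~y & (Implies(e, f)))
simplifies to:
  y | (e & ~f)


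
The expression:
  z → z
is always true.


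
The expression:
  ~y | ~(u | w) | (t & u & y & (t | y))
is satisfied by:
  {t: True, u: False, w: False, y: False}
  {t: False, u: False, w: False, y: False}
  {t: True, w: True, u: False, y: False}
  {w: True, t: False, u: False, y: False}
  {t: True, u: True, w: False, y: False}
  {u: True, t: False, w: False, y: False}
  {t: True, w: True, u: True, y: False}
  {w: True, u: True, t: False, y: False}
  {y: True, t: True, u: False, w: False}
  {y: True, t: False, u: False, w: False}
  {y: True, t: True, u: True, w: False}
  {y: True, t: True, u: True, w: True}


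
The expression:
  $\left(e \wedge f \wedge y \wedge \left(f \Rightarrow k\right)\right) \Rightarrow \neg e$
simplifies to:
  $\neg e \vee \neg f \vee \neg k \vee \neg y$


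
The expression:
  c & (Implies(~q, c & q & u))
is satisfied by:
  {c: True, q: True}


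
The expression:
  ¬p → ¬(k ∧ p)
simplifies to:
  True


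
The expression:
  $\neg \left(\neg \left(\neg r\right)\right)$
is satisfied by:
  {r: False}


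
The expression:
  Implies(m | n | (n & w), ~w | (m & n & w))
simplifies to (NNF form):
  ~w | (m & n) | (~m & ~n)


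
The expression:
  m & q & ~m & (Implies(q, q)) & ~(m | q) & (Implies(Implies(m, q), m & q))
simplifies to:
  False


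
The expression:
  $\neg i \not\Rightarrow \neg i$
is never true.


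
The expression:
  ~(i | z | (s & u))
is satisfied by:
  {s: False, u: False, i: False, z: False}
  {u: True, z: False, s: False, i: False}
  {s: True, z: False, u: False, i: False}


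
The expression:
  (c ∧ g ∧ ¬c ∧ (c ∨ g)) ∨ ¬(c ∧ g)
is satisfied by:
  {g: False, c: False}
  {c: True, g: False}
  {g: True, c: False}


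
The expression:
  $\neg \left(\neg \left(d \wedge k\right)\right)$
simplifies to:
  $d \wedge k$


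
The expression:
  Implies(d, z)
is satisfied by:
  {z: True, d: False}
  {d: False, z: False}
  {d: True, z: True}


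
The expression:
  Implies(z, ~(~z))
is always true.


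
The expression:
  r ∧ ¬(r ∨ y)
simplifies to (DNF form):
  False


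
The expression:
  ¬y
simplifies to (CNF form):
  ¬y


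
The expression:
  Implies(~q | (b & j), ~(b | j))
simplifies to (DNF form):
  (q & ~b) | (q & ~j) | (~b & ~j)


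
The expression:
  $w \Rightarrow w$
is always true.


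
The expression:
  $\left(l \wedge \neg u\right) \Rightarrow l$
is always true.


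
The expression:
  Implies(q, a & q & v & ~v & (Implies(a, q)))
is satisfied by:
  {q: False}


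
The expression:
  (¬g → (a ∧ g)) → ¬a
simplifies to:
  ¬a ∨ ¬g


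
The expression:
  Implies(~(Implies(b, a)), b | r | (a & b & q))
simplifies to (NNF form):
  True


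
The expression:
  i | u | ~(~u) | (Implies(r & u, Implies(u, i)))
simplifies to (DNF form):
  True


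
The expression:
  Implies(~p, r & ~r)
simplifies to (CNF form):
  p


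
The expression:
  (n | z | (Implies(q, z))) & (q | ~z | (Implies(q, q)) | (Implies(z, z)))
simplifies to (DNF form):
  n | z | ~q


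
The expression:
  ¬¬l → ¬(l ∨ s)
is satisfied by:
  {l: False}


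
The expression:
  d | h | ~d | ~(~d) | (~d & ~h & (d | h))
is always true.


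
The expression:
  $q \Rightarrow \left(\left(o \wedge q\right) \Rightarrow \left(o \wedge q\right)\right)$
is always true.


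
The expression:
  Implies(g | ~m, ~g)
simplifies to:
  ~g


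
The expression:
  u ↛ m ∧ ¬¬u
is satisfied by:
  {u: True, m: False}


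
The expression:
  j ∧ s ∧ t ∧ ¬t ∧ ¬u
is never true.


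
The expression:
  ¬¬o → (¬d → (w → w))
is always true.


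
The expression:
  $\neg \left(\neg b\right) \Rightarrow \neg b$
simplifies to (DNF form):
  $\neg b$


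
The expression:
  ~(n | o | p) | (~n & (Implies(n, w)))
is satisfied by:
  {n: False}


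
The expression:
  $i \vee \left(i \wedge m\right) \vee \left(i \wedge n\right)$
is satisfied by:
  {i: True}


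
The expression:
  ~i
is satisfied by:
  {i: False}


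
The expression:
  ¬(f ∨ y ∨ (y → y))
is never true.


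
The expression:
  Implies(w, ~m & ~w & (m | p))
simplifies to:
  ~w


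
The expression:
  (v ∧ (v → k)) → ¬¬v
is always true.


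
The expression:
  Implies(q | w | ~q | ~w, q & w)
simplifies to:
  q & w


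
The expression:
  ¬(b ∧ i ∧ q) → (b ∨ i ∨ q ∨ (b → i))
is always true.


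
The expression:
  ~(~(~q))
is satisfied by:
  {q: False}


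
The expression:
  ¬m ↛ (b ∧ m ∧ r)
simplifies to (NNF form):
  ¬m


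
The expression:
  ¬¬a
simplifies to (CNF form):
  a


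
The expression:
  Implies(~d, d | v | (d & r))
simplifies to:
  d | v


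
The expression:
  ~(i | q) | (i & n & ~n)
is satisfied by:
  {q: False, i: False}


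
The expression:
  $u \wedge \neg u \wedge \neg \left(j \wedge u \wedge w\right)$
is never true.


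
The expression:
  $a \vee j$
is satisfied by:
  {a: True, j: True}
  {a: True, j: False}
  {j: True, a: False}


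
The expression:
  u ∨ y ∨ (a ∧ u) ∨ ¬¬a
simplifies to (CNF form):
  a ∨ u ∨ y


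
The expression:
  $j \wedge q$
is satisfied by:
  {j: True, q: True}


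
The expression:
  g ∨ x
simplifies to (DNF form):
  g ∨ x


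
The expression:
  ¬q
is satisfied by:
  {q: False}


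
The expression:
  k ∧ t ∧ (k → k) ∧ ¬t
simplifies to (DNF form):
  False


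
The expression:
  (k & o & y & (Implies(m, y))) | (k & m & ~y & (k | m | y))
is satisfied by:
  {m: True, o: True, k: True, y: False}
  {m: True, k: True, o: False, y: False}
  {y: True, m: True, o: True, k: True}
  {y: True, o: True, k: True, m: False}


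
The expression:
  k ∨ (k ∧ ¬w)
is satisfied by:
  {k: True}


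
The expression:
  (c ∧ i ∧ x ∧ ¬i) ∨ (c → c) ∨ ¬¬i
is always true.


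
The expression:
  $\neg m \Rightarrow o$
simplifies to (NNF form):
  $m \vee o$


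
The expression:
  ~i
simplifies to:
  ~i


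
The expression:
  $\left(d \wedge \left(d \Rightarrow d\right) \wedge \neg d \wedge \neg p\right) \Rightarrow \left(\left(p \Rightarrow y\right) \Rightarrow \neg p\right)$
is always true.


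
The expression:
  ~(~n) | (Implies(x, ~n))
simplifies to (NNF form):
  True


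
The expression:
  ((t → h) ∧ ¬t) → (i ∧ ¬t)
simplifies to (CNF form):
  i ∨ t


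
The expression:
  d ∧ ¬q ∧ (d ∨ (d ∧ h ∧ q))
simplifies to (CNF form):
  d ∧ ¬q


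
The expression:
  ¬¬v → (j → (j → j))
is always true.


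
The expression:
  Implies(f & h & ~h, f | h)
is always true.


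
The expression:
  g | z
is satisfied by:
  {z: True, g: True}
  {z: True, g: False}
  {g: True, z: False}


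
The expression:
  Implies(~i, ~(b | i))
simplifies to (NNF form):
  i | ~b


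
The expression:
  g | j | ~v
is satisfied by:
  {g: True, j: True, v: False}
  {g: True, j: False, v: False}
  {j: True, g: False, v: False}
  {g: False, j: False, v: False}
  {g: True, v: True, j: True}
  {g: True, v: True, j: False}
  {v: True, j: True, g: False}


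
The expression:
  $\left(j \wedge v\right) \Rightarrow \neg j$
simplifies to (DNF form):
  $\neg j \vee \neg v$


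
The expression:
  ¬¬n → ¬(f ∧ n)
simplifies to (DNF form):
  ¬f ∨ ¬n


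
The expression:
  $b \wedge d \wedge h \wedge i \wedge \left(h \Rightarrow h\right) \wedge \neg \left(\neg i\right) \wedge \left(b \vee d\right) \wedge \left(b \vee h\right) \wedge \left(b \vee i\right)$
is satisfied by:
  {h: True, i: True, b: True, d: True}


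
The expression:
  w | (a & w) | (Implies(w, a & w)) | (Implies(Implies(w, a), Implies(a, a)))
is always true.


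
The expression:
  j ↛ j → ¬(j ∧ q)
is always true.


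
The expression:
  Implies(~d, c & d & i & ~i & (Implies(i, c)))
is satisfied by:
  {d: True}


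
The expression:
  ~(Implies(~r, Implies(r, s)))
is never true.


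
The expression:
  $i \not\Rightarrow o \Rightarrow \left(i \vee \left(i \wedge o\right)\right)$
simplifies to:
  $\text{True}$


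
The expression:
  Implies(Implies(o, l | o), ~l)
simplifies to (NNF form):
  ~l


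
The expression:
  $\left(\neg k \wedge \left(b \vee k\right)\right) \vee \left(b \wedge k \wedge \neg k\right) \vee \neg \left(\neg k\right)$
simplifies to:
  $b \vee k$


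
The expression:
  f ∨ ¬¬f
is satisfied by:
  {f: True}


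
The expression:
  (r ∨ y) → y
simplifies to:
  y ∨ ¬r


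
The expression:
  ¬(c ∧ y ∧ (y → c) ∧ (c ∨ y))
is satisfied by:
  {c: False, y: False}
  {y: True, c: False}
  {c: True, y: False}


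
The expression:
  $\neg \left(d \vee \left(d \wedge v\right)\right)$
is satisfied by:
  {d: False}


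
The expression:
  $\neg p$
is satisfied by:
  {p: False}


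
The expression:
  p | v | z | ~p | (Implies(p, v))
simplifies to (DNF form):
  True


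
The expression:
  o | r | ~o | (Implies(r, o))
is always true.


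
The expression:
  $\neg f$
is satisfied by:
  {f: False}


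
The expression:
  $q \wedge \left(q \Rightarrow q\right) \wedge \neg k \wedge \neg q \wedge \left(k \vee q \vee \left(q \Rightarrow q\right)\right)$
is never true.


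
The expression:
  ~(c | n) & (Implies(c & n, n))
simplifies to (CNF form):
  ~c & ~n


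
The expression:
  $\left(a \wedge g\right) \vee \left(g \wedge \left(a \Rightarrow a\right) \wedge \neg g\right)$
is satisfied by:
  {a: True, g: True}


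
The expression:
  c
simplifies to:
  c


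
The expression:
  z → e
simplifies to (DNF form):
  e ∨ ¬z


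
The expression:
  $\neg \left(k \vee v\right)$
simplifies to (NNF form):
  $\neg k \wedge \neg v$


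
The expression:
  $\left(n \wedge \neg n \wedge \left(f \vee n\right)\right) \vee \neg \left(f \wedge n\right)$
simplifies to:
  $\neg f \vee \neg n$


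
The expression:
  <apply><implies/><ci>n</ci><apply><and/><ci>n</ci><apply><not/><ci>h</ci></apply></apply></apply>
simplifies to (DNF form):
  <apply><or/><apply><not/><ci>h</ci></apply><apply><not/><ci>n</ci></apply></apply>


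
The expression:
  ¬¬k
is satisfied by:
  {k: True}


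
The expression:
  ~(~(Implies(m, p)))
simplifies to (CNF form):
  p | ~m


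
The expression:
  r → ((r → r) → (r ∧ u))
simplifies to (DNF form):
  u ∨ ¬r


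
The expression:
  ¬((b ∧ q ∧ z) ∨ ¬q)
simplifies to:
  q ∧ (¬b ∨ ¬z)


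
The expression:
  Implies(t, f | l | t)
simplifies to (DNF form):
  True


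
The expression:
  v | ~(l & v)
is always true.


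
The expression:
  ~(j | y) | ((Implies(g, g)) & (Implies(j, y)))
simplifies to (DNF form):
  y | ~j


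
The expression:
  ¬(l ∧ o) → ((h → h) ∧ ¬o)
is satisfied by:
  {l: True, o: False}
  {o: False, l: False}
  {o: True, l: True}


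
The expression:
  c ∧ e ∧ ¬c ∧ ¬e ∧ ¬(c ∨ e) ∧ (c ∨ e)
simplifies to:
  False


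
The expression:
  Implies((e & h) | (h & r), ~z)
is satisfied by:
  {e: False, h: False, z: False, r: False}
  {r: True, e: False, h: False, z: False}
  {e: True, r: False, h: False, z: False}
  {r: True, e: True, h: False, z: False}
  {z: True, r: False, e: False, h: False}
  {r: True, z: True, e: False, h: False}
  {z: True, e: True, r: False, h: False}
  {r: True, z: True, e: True, h: False}
  {h: True, z: False, e: False, r: False}
  {h: True, r: True, z: False, e: False}
  {h: True, e: True, z: False, r: False}
  {r: True, h: True, e: True, z: False}
  {h: True, z: True, r: False, e: False}


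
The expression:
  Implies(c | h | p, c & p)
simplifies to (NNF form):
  (c | ~h) & (c | ~p) & (p | ~c)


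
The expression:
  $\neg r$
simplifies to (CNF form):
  $\neg r$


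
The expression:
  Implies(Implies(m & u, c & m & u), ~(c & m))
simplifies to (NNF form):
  ~c | ~m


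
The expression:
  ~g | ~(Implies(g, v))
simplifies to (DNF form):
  ~g | ~v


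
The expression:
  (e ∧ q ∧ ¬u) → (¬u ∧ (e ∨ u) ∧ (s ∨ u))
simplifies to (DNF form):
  s ∨ u ∨ ¬e ∨ ¬q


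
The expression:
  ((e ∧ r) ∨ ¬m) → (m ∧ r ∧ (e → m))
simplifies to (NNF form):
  m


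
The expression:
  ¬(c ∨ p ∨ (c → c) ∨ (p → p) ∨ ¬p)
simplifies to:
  False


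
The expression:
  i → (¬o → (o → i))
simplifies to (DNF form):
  True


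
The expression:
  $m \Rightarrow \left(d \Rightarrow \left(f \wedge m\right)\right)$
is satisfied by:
  {f: True, m: False, d: False}
  {f: False, m: False, d: False}
  {d: True, f: True, m: False}
  {d: True, f: False, m: False}
  {m: True, f: True, d: False}
  {m: True, f: False, d: False}
  {m: True, d: True, f: True}


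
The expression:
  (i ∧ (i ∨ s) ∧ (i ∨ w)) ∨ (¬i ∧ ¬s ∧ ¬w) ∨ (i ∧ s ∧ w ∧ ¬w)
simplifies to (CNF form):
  (i ∨ ¬s) ∧ (i ∨ ¬w)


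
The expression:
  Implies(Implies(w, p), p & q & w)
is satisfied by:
  {q: True, w: True, p: False}
  {w: True, p: False, q: False}
  {q: True, p: True, w: True}


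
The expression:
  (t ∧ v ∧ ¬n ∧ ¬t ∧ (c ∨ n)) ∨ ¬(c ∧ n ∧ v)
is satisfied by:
  {v: False, n: False, c: False}
  {c: True, v: False, n: False}
  {n: True, v: False, c: False}
  {c: True, n: True, v: False}
  {v: True, c: False, n: False}
  {c: True, v: True, n: False}
  {n: True, v: True, c: False}


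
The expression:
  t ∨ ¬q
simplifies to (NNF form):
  t ∨ ¬q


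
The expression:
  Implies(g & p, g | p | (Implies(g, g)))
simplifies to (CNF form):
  True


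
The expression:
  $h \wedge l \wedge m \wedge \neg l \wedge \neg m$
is never true.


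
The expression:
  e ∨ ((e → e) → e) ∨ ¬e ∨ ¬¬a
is always true.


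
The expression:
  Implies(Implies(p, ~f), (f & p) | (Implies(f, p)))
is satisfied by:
  {p: True, f: False}
  {f: False, p: False}
  {f: True, p: True}


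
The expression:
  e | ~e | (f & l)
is always true.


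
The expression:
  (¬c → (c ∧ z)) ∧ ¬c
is never true.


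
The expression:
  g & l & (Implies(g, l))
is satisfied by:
  {g: True, l: True}


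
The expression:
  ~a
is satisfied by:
  {a: False}


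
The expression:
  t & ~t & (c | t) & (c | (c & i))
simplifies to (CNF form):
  False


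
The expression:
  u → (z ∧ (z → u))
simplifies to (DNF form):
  z ∨ ¬u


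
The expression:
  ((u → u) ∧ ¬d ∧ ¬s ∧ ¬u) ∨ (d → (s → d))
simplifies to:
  True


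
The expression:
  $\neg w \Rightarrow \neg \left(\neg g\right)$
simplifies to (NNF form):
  $g \vee w$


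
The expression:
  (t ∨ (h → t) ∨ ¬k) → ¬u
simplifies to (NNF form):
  (h ∧ k ∧ ¬t) ∨ ¬u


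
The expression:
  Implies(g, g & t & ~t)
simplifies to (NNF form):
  ~g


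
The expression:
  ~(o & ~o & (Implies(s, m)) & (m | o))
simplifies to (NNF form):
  True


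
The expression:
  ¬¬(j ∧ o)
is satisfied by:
  {j: True, o: True}


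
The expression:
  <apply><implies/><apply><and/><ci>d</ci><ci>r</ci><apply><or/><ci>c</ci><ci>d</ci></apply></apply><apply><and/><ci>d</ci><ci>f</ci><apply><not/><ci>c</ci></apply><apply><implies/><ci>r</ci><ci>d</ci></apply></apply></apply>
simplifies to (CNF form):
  <apply><and/><apply><or/><ci>f</ci><apply><not/><ci>d</ci></apply><apply><not/><ci>r</ci></apply></apply><apply><or/><apply><not/><ci>c</ci></apply><apply><not/><ci>d</ci></apply><apply><not/><ci>r</ci></apply></apply></apply>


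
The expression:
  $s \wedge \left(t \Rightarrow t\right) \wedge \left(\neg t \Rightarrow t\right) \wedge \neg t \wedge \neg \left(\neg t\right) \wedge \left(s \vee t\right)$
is never true.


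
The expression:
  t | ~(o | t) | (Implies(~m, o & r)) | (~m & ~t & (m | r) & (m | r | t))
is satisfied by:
  {r: True, t: True, m: True, o: False}
  {r: True, t: True, o: False, m: False}
  {r: True, m: True, o: False, t: False}
  {r: True, o: False, m: False, t: False}
  {t: True, m: True, o: False, r: False}
  {t: True, o: False, m: False, r: False}
  {m: True, t: False, o: False, r: False}
  {t: False, o: False, m: False, r: False}
  {t: True, r: True, o: True, m: True}
  {t: True, r: True, o: True, m: False}
  {r: True, o: True, m: True, t: False}
  {r: True, o: True, t: False, m: False}
  {m: True, o: True, t: True, r: False}
  {o: True, t: True, r: False, m: False}
  {o: True, m: True, r: False, t: False}


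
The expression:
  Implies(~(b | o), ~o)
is always true.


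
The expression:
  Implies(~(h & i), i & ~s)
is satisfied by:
  {i: True, h: True, s: False}
  {i: True, s: False, h: False}
  {i: True, h: True, s: True}


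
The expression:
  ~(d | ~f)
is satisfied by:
  {f: True, d: False}


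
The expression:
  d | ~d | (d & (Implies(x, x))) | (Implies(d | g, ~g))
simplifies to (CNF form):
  True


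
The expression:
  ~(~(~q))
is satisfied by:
  {q: False}


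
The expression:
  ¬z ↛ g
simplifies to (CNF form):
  g ∨ ¬z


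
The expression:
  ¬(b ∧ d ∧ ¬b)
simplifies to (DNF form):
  True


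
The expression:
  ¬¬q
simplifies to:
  q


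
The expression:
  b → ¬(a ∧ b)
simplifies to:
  ¬a ∨ ¬b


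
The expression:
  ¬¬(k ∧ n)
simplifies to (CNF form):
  k ∧ n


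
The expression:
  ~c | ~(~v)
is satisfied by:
  {v: True, c: False}
  {c: False, v: False}
  {c: True, v: True}


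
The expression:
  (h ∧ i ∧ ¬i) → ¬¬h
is always true.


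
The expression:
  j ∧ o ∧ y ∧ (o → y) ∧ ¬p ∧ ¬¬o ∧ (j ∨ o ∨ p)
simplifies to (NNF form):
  j ∧ o ∧ y ∧ ¬p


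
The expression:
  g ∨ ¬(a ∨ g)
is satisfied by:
  {g: True, a: False}
  {a: False, g: False}
  {a: True, g: True}


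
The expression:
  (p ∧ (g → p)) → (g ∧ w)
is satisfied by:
  {g: True, w: True, p: False}
  {g: True, w: False, p: False}
  {w: True, g: False, p: False}
  {g: False, w: False, p: False}
  {g: True, p: True, w: True}


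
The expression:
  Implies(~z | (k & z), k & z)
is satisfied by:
  {z: True}


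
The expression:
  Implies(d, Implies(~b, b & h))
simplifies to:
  b | ~d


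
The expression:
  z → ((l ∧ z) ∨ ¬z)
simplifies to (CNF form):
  l ∨ ¬z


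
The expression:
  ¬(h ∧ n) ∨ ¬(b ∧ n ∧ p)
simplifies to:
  ¬b ∨ ¬h ∨ ¬n ∨ ¬p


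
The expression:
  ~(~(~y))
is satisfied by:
  {y: False}


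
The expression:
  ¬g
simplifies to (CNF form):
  ¬g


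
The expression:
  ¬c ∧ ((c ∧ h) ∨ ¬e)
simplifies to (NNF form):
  ¬c ∧ ¬e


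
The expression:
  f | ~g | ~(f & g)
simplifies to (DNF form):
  True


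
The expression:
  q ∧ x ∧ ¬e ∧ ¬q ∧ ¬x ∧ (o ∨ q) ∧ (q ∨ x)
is never true.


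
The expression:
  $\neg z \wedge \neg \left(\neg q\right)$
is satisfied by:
  {q: True, z: False}


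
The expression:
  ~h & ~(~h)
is never true.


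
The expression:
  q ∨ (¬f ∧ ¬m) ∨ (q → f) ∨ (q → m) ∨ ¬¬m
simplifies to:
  True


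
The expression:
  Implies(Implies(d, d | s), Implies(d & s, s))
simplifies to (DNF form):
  True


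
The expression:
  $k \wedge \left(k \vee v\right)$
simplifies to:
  $k$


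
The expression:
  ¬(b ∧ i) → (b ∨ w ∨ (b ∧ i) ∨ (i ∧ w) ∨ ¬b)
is always true.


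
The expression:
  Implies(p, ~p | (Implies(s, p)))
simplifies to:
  True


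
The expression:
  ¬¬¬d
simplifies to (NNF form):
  ¬d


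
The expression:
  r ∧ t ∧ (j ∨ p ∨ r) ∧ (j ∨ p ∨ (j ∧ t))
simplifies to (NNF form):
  r ∧ t ∧ (j ∨ p)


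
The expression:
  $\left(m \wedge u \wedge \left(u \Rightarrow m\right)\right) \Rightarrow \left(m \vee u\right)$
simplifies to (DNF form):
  $\text{True}$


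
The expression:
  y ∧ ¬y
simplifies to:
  False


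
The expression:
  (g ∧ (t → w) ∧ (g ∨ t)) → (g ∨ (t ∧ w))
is always true.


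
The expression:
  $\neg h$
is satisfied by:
  {h: False}


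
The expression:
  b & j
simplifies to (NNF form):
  b & j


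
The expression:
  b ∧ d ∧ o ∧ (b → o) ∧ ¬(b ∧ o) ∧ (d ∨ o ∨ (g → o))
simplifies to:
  False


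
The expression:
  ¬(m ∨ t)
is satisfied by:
  {t: False, m: False}


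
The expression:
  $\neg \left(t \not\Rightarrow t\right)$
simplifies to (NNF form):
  $\text{True}$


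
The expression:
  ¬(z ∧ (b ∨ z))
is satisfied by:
  {z: False}


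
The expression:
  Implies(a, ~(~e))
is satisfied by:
  {e: True, a: False}
  {a: False, e: False}
  {a: True, e: True}


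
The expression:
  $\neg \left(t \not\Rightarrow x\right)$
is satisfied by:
  {x: True, t: False}
  {t: False, x: False}
  {t: True, x: True}


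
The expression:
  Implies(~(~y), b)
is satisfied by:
  {b: True, y: False}
  {y: False, b: False}
  {y: True, b: True}


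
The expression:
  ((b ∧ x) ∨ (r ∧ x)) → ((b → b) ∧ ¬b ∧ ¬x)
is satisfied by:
  {b: False, x: False, r: False}
  {r: True, b: False, x: False}
  {b: True, r: False, x: False}
  {r: True, b: True, x: False}
  {x: True, r: False, b: False}


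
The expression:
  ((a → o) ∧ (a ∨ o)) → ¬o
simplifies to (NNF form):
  ¬o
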